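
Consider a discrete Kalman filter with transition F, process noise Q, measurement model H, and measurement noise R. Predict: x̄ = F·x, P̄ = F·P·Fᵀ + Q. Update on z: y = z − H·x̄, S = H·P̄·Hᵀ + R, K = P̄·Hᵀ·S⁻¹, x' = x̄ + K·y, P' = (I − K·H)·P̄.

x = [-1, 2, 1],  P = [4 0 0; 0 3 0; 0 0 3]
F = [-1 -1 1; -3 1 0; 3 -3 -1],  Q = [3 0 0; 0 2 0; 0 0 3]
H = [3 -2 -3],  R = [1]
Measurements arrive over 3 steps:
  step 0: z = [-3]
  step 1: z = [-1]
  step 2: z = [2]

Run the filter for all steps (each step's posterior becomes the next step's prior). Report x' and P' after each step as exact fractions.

step 0: x̄ = F·x = [0, 5, -10]
step 0: P̄ = F·P·Fᵀ + Q = [13 9 -6; 9 41 -45; -6 -45 69]
step 0: y = z − H·x̄ = [-23]
step 0: S = H·P̄·Hᵀ + R = [363]
step 0: K = P̄·Hᵀ·S⁻¹ = [13/121; 80/363; -45/121]
step 0: x' = x̄ + K·y = [-299/121, -25/363, -175/121]
step 0: P' = (I − K·H)·P̄ = [1066/121 49/121 1029/121; 49/121 8483/363 -1845/121; 1029/121 -1845/121 2274/121]
step 1: x̄ = F·x = [397/363, 2666/363, -697/121]
step 1: P̄ = F·P·Fᵀ + Q = [24782/363 -13391/363 10817/121; -13391/363 37109/363 -12557/121; 10817/121 -12557/121 19554/121]
step 1: y = z − H·x̄ = [-2495/363]
step 1: S = H·P̄·Hᵀ + R = [24317/363]
step 1: K = P̄·Hᵀ·S⁻¹ = [3775/24317; -1378/24317; -3291/24317]
step 1: x' = x̄ + K·y = [648/24317, 188064/24317, -117454/24317]
step 1: P' = (I − K·H)·P̄ = [1620863/24317 -882719/24317 2208084/24317; -882719/24317 2480663/24317 -2536035/24317; 2208084/24317 -2536035/24317 3899871/24317]
step 2: x̄ = F·x = [-306166/24317, 186120/24317, -444794/24317]
step 2: P̄ = F·P·Fᵀ + Q = [6964812/24317 -8543799/24317 12583935/24317; -8543799/24317 22413378/24317 -23462097/24317; 12583935/24317 -23462097/24317 28310784/24317]
step 2: y = z − H·x̄ = [4990/24317]
step 2: S = H·P̄·Hᵀ + R = [1627787/24317]
step 2: K = P̄·Hᵀ·S⁻¹ = [230229/1627787; -10266/232541; -256353/1627787]
step 2: x' = x̄ + K·y = [-20447596/1627787, 1777740/232541, -29827244/1627787]
step 2: P' = (I − K·H)·P̄ = [464046759/1627787 -81606285/232541 844799346/1627787; -81606285/232541 214306518/232541 -224473875/232541; 844799346/1627787 -224473875/232541 1892429547/1627787]

step 0: x' = [-299/121, -25/363, -175/121], P' = [1066/121 49/121 1029/121; 49/121 8483/363 -1845/121; 1029/121 -1845/121 2274/121]
step 1: x' = [648/24317, 188064/24317, -117454/24317], P' = [1620863/24317 -882719/24317 2208084/24317; -882719/24317 2480663/24317 -2536035/24317; 2208084/24317 -2536035/24317 3899871/24317]
step 2: x' = [-20447596/1627787, 1777740/232541, -29827244/1627787], P' = [464046759/1627787 -81606285/232541 844799346/1627787; -81606285/232541 214306518/232541 -224473875/232541; 844799346/1627787 -224473875/232541 1892429547/1627787]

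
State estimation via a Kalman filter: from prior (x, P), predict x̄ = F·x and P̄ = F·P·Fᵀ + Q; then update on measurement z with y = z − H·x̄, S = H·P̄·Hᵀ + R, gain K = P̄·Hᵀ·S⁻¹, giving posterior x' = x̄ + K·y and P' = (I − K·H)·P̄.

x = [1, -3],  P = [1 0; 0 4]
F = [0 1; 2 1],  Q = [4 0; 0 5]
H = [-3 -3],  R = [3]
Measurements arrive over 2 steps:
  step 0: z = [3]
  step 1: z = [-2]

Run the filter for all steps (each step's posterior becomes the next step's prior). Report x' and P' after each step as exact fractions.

step 0: x̄ = F·x = [-3, -1]
step 0: P̄ = F·P·Fᵀ + Q = [8 4; 4 13]
step 0: y = z − H·x̄ = [-9]
step 0: S = H·P̄·Hᵀ + R = [264]
step 0: K = P̄·Hᵀ·S⁻¹ = [-3/22; -17/88]
step 0: x' = x̄ + K·y = [-39/22, 65/88]
step 0: P' = (I − K·H)·P̄ = [34/11 -65/22; -65/22 277/88]
step 1: x̄ = F·x = [65/88, -247/88]
step 1: P̄ = F·P·Fᵀ + Q = [629/88 -243/88; -243/88 765/88]
step 1: y = z − H·x̄ = [-361/44]
step 1: S = H·P̄·Hᵀ + R = [2109/22]
step 1: K = P̄·Hᵀ·S⁻¹ = [-193/1406; -261/1406]
step 1: x' = x̄ + K·y = [69/37, -95/74]
step 1: P' = (I − K·H)·P̄ = [3755/703 -7317/1406; -7317/1406 3789/703]

step 0: x' = [-39/22, 65/88], P' = [34/11 -65/22; -65/22 277/88]
step 1: x' = [69/37, -95/74], P' = [3755/703 -7317/1406; -7317/1406 3789/703]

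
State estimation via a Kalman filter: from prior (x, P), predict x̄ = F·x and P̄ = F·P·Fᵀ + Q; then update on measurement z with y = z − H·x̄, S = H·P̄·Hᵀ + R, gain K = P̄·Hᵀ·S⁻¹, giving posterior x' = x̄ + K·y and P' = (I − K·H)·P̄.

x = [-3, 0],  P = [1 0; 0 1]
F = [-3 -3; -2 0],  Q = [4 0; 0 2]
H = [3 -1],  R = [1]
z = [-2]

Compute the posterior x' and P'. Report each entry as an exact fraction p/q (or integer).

x' = [141/169, 738/169]
P' = [118/169 294/169; 294/169 870/169]

x̄ = F·x = [9, 6]
P̄ = F·P·Fᵀ + Q = [22 6; 6 6]
y = z − H·x̄ = [-23]
S = H·P̄·Hᵀ + R = [169]
K = P̄·Hᵀ·S⁻¹ = [60/169; 12/169]
x' = x̄ + K·y = [141/169, 738/169]
P' = (I − K·H)·P̄ = [118/169 294/169; 294/169 870/169]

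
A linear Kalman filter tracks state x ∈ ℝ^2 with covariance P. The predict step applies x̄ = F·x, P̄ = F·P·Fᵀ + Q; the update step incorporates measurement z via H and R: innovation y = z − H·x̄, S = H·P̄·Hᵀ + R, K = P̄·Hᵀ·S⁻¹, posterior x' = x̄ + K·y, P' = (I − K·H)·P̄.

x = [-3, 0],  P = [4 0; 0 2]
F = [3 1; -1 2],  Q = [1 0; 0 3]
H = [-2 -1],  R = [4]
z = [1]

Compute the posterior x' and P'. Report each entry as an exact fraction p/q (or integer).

x' = [-307/143, 415/143]
P' = [677/143 -1074/143; -1074/143 2144/143]

x̄ = F·x = [-9, 3]
P̄ = F·P·Fᵀ + Q = [39 -8; -8 15]
y = z − H·x̄ = [-14]
S = H·P̄·Hᵀ + R = [143]
K = P̄·Hᵀ·S⁻¹ = [-70/143; 1/143]
x' = x̄ + K·y = [-307/143, 415/143]
P' = (I − K·H)·P̄ = [677/143 -1074/143; -1074/143 2144/143]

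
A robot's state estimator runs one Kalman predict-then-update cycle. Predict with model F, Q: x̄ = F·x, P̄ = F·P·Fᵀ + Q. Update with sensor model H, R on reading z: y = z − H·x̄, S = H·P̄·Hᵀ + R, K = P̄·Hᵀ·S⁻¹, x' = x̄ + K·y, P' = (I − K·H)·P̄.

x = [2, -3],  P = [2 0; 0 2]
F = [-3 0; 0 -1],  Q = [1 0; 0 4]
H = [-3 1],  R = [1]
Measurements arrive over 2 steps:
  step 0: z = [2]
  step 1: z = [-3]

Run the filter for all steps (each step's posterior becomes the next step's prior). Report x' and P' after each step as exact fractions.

step 0: x' = [15/178, 210/89], P' = [133/178 171/89; 171/89 516/89]
step 1: x' = [2277/8141, -17343/8141], P' = [8933/8141 23700/8141; 23700/8141 69766/8141]

step 0: x̄ = F·x = [-6, 3]
step 0: P̄ = F·P·Fᵀ + Q = [19 0; 0 6]
step 0: y = z − H·x̄ = [-19]
step 0: S = H·P̄·Hᵀ + R = [178]
step 0: K = P̄·Hᵀ·S⁻¹ = [-57/178; 3/89]
step 0: x' = x̄ + K·y = [15/178, 210/89]
step 0: P' = (I − K·H)·P̄ = [133/178 171/89; 171/89 516/89]
step 1: x̄ = F·x = [-45/178, -210/89]
step 1: P̄ = F·P·Fᵀ + Q = [1375/178 513/89; 513/89 872/89]
step 1: y = z − H·x̄ = [-249/178]
step 1: S = H·P̄·Hᵀ + R = [8141/178]
step 1: K = P̄·Hᵀ·S⁻¹ = [-3099/8141; -1334/8141]
step 1: x' = x̄ + K·y = [2277/8141, -17343/8141]
step 1: P' = (I − K·H)·P̄ = [8933/8141 23700/8141; 23700/8141 69766/8141]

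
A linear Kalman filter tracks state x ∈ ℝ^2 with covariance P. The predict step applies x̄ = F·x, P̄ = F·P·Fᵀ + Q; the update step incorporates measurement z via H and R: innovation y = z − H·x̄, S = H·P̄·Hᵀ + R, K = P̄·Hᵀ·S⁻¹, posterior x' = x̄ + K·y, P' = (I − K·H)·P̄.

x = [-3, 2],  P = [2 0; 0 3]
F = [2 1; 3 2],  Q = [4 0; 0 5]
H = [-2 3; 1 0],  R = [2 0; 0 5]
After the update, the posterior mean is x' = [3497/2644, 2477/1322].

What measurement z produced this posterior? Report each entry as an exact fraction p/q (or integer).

x̄ = F·x = [-4, -5]
P̄ = F·P·Fᵀ + Q = [15 18; 18 35]
S = H·P̄·Hᵀ + R = [161 24; 24 20]
K = P̄·Hᵀ·S⁻¹ = [30/661 1839/2644; 237/661 621/1322]
x' − x̄ = [14073/2644, 9087/1322] = K·y
y = (KᵀK)⁻¹·Kᵀ·(x' − x̄) = [10, 7]
z = y + H·x̄ = [10, 7] + [-7, -4] = [3, 3]

z = [3, 3]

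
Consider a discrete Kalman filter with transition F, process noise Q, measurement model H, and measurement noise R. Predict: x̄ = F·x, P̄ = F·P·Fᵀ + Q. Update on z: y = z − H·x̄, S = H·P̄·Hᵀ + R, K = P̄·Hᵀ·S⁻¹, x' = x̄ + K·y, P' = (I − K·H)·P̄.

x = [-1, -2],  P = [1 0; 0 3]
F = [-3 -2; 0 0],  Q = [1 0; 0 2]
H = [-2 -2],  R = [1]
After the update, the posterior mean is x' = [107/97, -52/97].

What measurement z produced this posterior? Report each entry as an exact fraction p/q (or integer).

z = [-1]

x̄ = F·x = [7, 0]
P̄ = F·P·Fᵀ + Q = [22 0; 0 2]
S = H·P̄·Hᵀ + R = [97]
K = P̄·Hᵀ·S⁻¹ = [-44/97; -4/97]
x' − x̄ = [-572/97, -52/97] = K·y
y = (KᵀK)⁻¹·Kᵀ·(x' − x̄) = [13]
z = y + H·x̄ = [13] + [-14] = [-1]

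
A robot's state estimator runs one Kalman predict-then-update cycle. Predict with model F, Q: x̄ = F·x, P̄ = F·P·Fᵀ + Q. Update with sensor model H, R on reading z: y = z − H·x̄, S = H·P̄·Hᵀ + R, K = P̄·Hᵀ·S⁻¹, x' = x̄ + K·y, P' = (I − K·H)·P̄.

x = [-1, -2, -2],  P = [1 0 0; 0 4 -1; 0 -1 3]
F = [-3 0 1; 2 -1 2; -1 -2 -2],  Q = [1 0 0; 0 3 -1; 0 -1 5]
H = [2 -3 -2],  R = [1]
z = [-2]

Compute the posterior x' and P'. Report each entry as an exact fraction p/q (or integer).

x̄ = F·x = [1, -4, 9]
P̄ = F·P·Fᵀ + Q = [13 1 -1; 1 27 -5; -1 -5 26]
y = z − H·x̄ = [2]
S = H·P̄·Hᵀ + R = [336]
K = P̄·Hᵀ·S⁻¹ = [25/336; -23/112; -13/112]
x' = x̄ + K·y = [193/168, -247/56, 491/56]
P' = (I − K·H)·P̄ = [3743/336 687/112 213/112; 687/112 1437/112 -1457/112; 213/112 -1457/112 2405/112]

x' = [193/168, -247/56, 491/56]
P' = [3743/336 687/112 213/112; 687/112 1437/112 -1457/112; 213/112 -1457/112 2405/112]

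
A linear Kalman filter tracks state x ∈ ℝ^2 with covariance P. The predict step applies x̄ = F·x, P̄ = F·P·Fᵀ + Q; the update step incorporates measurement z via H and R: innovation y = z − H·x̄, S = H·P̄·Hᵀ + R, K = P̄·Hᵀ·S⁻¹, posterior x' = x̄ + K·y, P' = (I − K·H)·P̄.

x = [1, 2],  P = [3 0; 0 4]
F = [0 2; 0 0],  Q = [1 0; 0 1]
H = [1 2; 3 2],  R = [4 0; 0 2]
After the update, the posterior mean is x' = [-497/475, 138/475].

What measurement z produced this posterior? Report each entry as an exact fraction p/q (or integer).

z = [1, -3]

x̄ = F·x = [4, 0]
P̄ = F·P·Fᵀ + Q = [17 0; 0 1]
S = H·P̄·Hᵀ + R = [25 55; 55 159]
K = P̄·Hᵀ·S⁻¹ = [-51/475 34/95; 104/475 -6/95]
x' − x̄ = [-2397/475, 138/475] = K·y
y = (KᵀK)⁻¹·Kᵀ·(x' − x̄) = [-3, -15]
z = y + H·x̄ = [-3, -15] + [4, 12] = [1, -3]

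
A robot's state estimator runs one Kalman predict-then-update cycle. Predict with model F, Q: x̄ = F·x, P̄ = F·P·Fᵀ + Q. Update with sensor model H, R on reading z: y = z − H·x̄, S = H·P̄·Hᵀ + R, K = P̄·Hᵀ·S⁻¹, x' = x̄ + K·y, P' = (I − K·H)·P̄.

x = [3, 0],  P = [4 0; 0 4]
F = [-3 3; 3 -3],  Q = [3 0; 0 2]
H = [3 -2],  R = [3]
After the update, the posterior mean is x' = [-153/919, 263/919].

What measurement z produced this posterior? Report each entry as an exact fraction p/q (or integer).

x̄ = F·x = [-9, 9]
P̄ = F·P·Fᵀ + Q = [75 -72; -72 74]
S = H·P̄·Hᵀ + R = [1838]
K = P̄·Hᵀ·S⁻¹ = [369/1838; -182/919]
x' − x̄ = [8118/919, -8008/919] = K·y
y = (KᵀK)⁻¹·Kᵀ·(x' − x̄) = [44]
z = y + H·x̄ = [44] + [-45] = [-1]

z = [-1]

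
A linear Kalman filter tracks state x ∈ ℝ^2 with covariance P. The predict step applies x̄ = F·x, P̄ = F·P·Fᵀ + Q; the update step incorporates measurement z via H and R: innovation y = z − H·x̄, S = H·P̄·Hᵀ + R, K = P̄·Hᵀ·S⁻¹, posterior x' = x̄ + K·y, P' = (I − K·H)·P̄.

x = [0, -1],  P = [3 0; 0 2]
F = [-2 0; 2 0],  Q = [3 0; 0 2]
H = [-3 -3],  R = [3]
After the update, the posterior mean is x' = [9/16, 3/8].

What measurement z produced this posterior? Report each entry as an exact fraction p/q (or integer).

z = [-3]

x̄ = F·x = [0, 0]
P̄ = F·P·Fᵀ + Q = [15 -12; -12 14]
S = H·P̄·Hᵀ + R = [48]
K = P̄·Hᵀ·S⁻¹ = [-3/16; -1/8]
x' − x̄ = [9/16, 3/8] = K·y
y = (KᵀK)⁻¹·Kᵀ·(x' − x̄) = [-3]
z = y + H·x̄ = [-3] + [0] = [-3]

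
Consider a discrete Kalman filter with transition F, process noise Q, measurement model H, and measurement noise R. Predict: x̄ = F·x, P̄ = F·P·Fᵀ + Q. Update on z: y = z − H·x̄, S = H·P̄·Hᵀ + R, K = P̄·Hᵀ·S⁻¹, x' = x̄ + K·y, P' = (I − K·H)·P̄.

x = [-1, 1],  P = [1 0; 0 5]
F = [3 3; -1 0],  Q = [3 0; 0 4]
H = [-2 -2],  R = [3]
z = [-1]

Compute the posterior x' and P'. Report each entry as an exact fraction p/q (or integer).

x̄ = F·x = [0, 1]
P̄ = F·P·Fᵀ + Q = [57 -3; -3 5]
y = z − H·x̄ = [1]
S = H·P̄·Hᵀ + R = [227]
K = P̄·Hᵀ·S⁻¹ = [-108/227; -4/227]
x' = x̄ + K·y = [-108/227, 223/227]
P' = (I − K·H)·P̄ = [1275/227 -1113/227; -1113/227 1119/227]

x' = [-108/227, 223/227]
P' = [1275/227 -1113/227; -1113/227 1119/227]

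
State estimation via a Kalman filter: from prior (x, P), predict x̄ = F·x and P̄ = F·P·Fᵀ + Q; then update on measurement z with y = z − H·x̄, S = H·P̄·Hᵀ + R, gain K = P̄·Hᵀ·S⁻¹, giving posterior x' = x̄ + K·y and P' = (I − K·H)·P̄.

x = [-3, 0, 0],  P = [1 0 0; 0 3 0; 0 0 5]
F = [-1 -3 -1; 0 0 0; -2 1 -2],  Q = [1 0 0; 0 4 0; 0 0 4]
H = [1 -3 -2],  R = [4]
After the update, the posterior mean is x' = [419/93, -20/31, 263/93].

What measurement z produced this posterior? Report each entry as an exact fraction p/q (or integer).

z = [1]

x̄ = F·x = [3, 0, 6]
P̄ = F·P·Fᵀ + Q = [34 0 3; 0 4 0; 3 0 31]
S = H·P̄·Hᵀ + R = [186]
K = P̄·Hᵀ·S⁻¹ = [14/93; -2/31; -59/186]
x' − x̄ = [140/93, -20/31, -295/93] = K·y
y = (KᵀK)⁻¹·Kᵀ·(x' − x̄) = [10]
z = y + H·x̄ = [10] + [-9] = [1]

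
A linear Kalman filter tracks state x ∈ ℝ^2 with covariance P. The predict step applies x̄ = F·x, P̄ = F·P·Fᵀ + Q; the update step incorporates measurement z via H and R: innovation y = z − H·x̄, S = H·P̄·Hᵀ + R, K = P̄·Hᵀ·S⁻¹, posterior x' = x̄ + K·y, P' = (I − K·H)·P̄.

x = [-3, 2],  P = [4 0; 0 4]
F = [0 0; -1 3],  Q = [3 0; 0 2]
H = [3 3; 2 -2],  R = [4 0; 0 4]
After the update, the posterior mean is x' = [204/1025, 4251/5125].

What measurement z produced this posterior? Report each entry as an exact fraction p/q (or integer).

z = [3, -1]

x̄ = F·x = [0, 9]
P̄ = F·P·Fᵀ + Q = [3 0; 0 42]
S = H·P̄·Hᵀ + R = [409 -234; -234 184]
K = P̄·Hᵀ·S⁻¹ = [153/1025 228/1025; 882/5125 -1218/5125]
x' − x̄ = [204/1025, -41874/5125] = K·y
y = (KᵀK)⁻¹·Kᵀ·(x' − x̄) = [-24, 17]
z = y + H·x̄ = [-24, 17] + [27, -18] = [3, -1]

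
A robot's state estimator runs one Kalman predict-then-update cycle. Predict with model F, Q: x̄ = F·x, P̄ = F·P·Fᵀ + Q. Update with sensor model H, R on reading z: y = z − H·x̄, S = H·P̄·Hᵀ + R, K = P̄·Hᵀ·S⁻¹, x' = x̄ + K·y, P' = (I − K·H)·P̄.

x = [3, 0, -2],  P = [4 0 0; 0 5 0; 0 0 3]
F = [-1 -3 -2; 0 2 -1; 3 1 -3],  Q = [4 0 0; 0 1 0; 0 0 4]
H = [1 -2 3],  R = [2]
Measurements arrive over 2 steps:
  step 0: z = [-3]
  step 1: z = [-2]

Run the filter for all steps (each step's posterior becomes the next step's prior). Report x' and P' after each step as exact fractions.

step 0: x' = [-649/125, 77/25, 354/125], P' = [33229/625 -2742/125 -20159/625; -2742/125 591/25 2882/125; -20159/625 2882/125 16439/625]
step 1: x' = [4410262/8541221, 10533428/8541221, -174176/8541221], P' = [1299755323/8541221 -441809098/8541221 -727038151/8541221; -441809098/8541221 167528635/8541221 258801238/8541221; -727038151/8541221 258801238/8541221 416424161/8541221]

step 0: x̄ = F·x = [1, 2, 15]
step 0: P̄ = F·P·Fᵀ + Q = [65 -24 -9; -24 24 19; -9 19 72]
step 0: y = z − H·x̄ = [-45]
step 0: S = H·P̄·Hᵀ + R = [625]
step 0: K = P̄·Hᵀ·S⁻¹ = [86/625; -3/125; 169/625]
step 0: x' = x̄ + K·y = [-649/125, 77/25, 354/125]
step 0: P' = (I − K·H)·P̄ = [33229/625 -2742/125 -20159/625; -2742/125 591/25 2882/125; -20159/625 2882/125 16439/625]
step 1: x̄ = F·x = [-1214/125, 416/125, -2624/125]
step 1: P̄ = F·P·Fᵀ + Q = [244484/625 -62921/625 253069/625; -62921/625 18524/625 -43786/625; 253069/625 -43786/625 658429/625]
step 1: y = z − H·x̄ = [9668/125]
step 1: S = H·P̄·Hᵀ + R = [8541221/625]
step 1: K = P̄·Hᵀ·S⁻¹ = [1129533/8541221; -231327/8541221; 2315928/8541221]
step 1: x' = x̄ + K·y = [4410262/8541221, 10533428/8541221, -174176/8541221]
step 1: P' = (I − K·H)·P̄ = [1299755323/8541221 -441809098/8541221 -727038151/8541221; -441809098/8541221 167528635/8541221 258801238/8541221; -727038151/8541221 258801238/8541221 416424161/8541221]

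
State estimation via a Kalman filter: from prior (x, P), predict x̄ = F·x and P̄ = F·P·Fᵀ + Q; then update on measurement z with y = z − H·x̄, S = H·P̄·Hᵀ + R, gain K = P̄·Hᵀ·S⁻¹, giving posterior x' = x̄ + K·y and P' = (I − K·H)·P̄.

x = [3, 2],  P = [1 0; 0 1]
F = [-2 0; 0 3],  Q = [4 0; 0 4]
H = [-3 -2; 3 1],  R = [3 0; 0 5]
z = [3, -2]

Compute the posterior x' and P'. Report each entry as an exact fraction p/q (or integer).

x̄ = F·x = [-6, 6]
P̄ = F·P·Fᵀ + Q = [8 0; 0 13]
y = z − H·x̄ = [-3, 10]
S = H·P̄·Hᵀ + R = [127 -98; -98 90]
K = P̄·Hᵀ·S⁻¹ = [96/913 348/913; -533/913 -897/1826]
x' = x̄ + K·y = [-2286/913, 2592/913]
P' = (I − K·H)·P̄ = [1256/913 -2028/913; -2028/913 7683/1826]

x' = [-2286/913, 2592/913]
P' = [1256/913 -2028/913; -2028/913 7683/1826]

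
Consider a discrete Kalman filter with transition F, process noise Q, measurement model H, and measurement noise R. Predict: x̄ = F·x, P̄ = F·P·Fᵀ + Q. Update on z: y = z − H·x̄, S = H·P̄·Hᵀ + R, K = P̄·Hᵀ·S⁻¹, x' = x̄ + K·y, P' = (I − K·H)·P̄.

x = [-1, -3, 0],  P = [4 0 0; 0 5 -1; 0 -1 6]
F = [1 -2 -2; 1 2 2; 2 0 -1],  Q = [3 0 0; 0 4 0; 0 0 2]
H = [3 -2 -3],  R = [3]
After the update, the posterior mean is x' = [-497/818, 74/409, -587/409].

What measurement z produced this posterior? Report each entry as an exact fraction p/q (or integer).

x̄ = F·x = [5, -7, -2]
P̄ = F·P·Fᵀ + Q = [43 -32 18; -32 44 -2; 18 -2 24]
S = H·P̄·Hᵀ + R = [818]
K = P̄·Hᵀ·S⁻¹ = [139/818; -89/409; -7/409]
x' − x̄ = [-4587/818, 2937/409, 231/409] = K·y
y = (KᵀK)⁻¹·Kᵀ·(x' − x̄) = [-33]
z = y + H·x̄ = [-33] + [35] = [2]

z = [2]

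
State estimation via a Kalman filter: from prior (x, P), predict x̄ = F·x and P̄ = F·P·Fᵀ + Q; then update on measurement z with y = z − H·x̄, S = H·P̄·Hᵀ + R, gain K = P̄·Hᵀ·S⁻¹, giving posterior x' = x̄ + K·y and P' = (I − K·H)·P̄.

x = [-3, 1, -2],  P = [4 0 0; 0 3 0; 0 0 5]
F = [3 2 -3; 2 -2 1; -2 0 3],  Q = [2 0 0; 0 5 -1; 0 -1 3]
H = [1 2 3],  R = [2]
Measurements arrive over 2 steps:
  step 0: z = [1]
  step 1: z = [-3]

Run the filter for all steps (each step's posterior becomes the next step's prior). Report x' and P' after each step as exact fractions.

step 0: x̄ = F·x = [-1, -10, 0]
step 0: P̄ = F·P·Fᵀ + Q = [95 -3 -69; -3 38 -2; -69 -2 64]
step 0: y = z − H·x̄ = [22]
step 0: S = H·P̄·Hᵀ + R = [375]
step 0: K = P̄·Hᵀ·S⁻¹ = [-118/375; 67/375; 119/375]
step 0: x' = x̄ + K·y = [-2971/375, -2276/375, 2618/375]
step 0: P' = (I − K·H)·P̄ = [21701/375 6781/375 -11833/375; 6781/375 9761/375 -8723/375; -11833/375 -8723/375 9839/375]
step 1: x̄ = F·x = [-21319/375, 1228/375, 13796/375]
step 1: P̄ = F·P·Fᵀ + Q = [722696/375 13798/375 -475714/375; 13798/375 70874/375 -25532/375; -475714/375 -25532/375 318476/375]
step 1: y = z − H·x̄ = [-946/15]
step 1: S = H·P̄·Hᵀ + R = [6142/3]
step 1: K = P̄·Hᵀ·S⁻¹ = [-13537/15355; 1579/15355; 8573/15355]
step 1: x' = x̄ + K·y = [-480213/383875, -1232494/383875, 605742/383875]
step 1: P' = (I − K·H)·P̄ = [128965242/383875 85374296/383875 -100130228/383875; 85374296/383875 64240548/383875 -71258814/383875; -100130228/383875 -71258814/383875 81025502/383875]

step 0: x' = [-2971/375, -2276/375, 2618/375], P' = [21701/375 6781/375 -11833/375; 6781/375 9761/375 -8723/375; -11833/375 -8723/375 9839/375]
step 1: x' = [-480213/383875, -1232494/383875, 605742/383875], P' = [128965242/383875 85374296/383875 -100130228/383875; 85374296/383875 64240548/383875 -71258814/383875; -100130228/383875 -71258814/383875 81025502/383875]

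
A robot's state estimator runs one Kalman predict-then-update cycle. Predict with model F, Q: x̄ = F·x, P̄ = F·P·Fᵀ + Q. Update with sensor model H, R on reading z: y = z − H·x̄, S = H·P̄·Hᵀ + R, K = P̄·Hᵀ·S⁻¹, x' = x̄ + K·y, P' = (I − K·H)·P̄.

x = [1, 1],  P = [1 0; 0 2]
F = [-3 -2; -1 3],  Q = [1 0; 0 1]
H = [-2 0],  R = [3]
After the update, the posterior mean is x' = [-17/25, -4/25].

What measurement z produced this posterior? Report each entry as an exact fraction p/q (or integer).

z = [1]

x̄ = F·x = [-5, 2]
P̄ = F·P·Fᵀ + Q = [18 -9; -9 20]
S = H·P̄·Hᵀ + R = [75]
K = P̄·Hᵀ·S⁻¹ = [-12/25; 6/25]
x' − x̄ = [108/25, -54/25] = K·y
y = (KᵀK)⁻¹·Kᵀ·(x' − x̄) = [-9]
z = y + H·x̄ = [-9] + [10] = [1]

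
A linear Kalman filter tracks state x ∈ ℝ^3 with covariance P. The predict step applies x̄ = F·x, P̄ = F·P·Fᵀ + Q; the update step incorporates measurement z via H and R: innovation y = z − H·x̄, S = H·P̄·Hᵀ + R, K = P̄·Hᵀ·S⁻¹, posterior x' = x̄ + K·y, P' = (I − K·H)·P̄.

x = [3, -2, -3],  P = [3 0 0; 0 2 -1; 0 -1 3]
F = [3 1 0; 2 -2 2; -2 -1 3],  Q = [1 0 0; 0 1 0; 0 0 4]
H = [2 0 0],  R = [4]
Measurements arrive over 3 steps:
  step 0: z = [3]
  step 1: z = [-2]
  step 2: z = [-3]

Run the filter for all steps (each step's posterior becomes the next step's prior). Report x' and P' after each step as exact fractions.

step 0: x' = [52/31, 58/31, -553/62], P' = [30/31 12/31 -23/31; 12/31 1127/31 834/31; -23/31 834/31 1052/31]
step 1: x' = [-1286/1531, -23225/1531, -112603/3062], P' = [1500/1531 -592/1531 928/1531; -592/1531 83271/1531 104248/1531; 928/1531 104248/1531 276395/1531]
step 2: x' = [-169208/96281, -3368540/96281, -5247155/96281], P' = [94750/96281 58890/96281 231785/96281; 58890/96281 37000021/96281 53066450/96281; 231785/96281 53066450/96281 87159983/96281]

step 0: x̄ = F·x = [7, 4, -13]
step 0: P̄ = F·P·Fᵀ + Q = [30 12 -23; 12 41 18; -23 18 51]
step 0: y = z − H·x̄ = [-11]
step 0: S = H·P̄·Hᵀ + R = [124]
step 0: K = P̄·Hᵀ·S⁻¹ = [15/31; 6/31; -23/62]
step 0: x' = x̄ + K·y = [52/31, 58/31, -553/62]
step 0: P' = (I − K·H)·P̄ = [30/31 12/31 -23/31; 12/31 1127/31 834/31; -23/31 834/31 1052/31]
step 1: x̄ = F·x = [214/31, -565/31, -1983/62]
step 1: P̄ = F·P·Fᵀ + Q = [1500/31 -592/31 928/31; -592/31 1915/31 1752/31; 928/31 1752/31 6159/31]
step 1: y = z − H·x̄ = [-490/31]
step 1: S = H·P̄·Hᵀ + R = [6124/31]
step 1: K = P̄·Hᵀ·S⁻¹ = [750/1531; -296/1531; 464/1531]
step 1: x' = x̄ + K·y = [-1286/1531, -23225/1531, -112603/3062]
step 1: P' = (I − K·H)·P̄ = [1500/1531 -592/1531 928/1531; -592/1531 83271/1531 104248/1531; 928/1531 104248/1531 276395/1531]
step 2: x̄ = F·x = [-27083/1531, -68725/1531, -286215/3062]
step 2: P̄ = F·P·Fᵀ + Q = [94750/1531 58890/1531 231785/1531; 58890/1531 624371/1531 985600/1531; 231785/1531 985600/1531 1943958/1531]
step 2: y = z − H·x̄ = [49573/1531]
step 2: S = H·P̄·Hᵀ + R = [385124/1531]
step 2: K = P̄·Hᵀ·S⁻¹ = [47375/96281; 29445/96281; 231785/192562]
step 2: x' = x̄ + K·y = [-169208/96281, -3368540/96281, -5247155/96281]
step 2: P' = (I − K·H)·P̄ = [94750/96281 58890/96281 231785/96281; 58890/96281 37000021/96281 53066450/96281; 231785/96281 53066450/96281 87159983/96281]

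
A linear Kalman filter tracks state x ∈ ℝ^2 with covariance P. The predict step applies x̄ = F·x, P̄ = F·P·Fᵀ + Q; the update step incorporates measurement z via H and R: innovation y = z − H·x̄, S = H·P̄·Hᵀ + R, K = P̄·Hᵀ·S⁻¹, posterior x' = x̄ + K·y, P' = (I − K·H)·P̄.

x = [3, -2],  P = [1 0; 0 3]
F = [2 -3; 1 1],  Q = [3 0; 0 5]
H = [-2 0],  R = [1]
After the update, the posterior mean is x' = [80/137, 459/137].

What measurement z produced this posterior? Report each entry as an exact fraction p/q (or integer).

z = [-1]

x̄ = F·x = [12, 1]
P̄ = F·P·Fᵀ + Q = [34 -7; -7 9]
S = H·P̄·Hᵀ + R = [137]
K = P̄·Hᵀ·S⁻¹ = [-68/137; 14/137]
x' − x̄ = [-1564/137, 322/137] = K·y
y = (KᵀK)⁻¹·Kᵀ·(x' − x̄) = [23]
z = y + H·x̄ = [23] + [-24] = [-1]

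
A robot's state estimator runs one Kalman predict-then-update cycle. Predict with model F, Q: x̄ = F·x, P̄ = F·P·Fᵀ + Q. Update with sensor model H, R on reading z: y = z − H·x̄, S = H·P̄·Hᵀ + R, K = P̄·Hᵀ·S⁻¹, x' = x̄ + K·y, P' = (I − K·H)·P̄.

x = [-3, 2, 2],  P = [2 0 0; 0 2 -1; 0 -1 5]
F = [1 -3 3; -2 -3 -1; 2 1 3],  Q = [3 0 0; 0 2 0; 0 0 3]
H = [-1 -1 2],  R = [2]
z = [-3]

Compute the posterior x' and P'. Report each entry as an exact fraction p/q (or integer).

x̄ = F·x = [-3, -2, 2]
P̄ = F·P·Fᵀ + Q = [86 5 49; 5 27 -19; 49 -19 52]
y = z − H·x̄ = [-12]
S = H·P̄·Hᵀ + R = [213]
K = P̄·Hᵀ·S⁻¹ = [7/213; -70/213; 74/213]
x' = x̄ + K·y = [-241/71, 138/71, -154/71]
P' = (I − K·H)·P̄ = [18269/213 1555/213 9919/213; 1555/213 851/213 1133/213; 9919/213 1133/213 5600/213]

x' = [-241/71, 138/71, -154/71]
P' = [18269/213 1555/213 9919/213; 1555/213 851/213 1133/213; 9919/213 1133/213 5600/213]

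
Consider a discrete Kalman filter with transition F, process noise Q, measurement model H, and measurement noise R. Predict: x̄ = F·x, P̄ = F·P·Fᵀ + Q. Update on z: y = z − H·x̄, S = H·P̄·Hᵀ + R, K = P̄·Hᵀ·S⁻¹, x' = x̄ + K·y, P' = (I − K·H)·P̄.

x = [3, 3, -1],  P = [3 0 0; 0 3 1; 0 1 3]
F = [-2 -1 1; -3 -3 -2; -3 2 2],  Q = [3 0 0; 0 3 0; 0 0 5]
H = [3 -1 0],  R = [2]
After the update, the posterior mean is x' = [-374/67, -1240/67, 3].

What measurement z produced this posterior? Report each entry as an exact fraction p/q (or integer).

z = [2]

x̄ = F·x = [-10, -16, -5]
P̄ = F·P·Fᵀ + Q = [19 20 18; 20 81 -13; 18 -13 64]
S = H·P̄·Hᵀ + R = [134]
K = P̄·Hᵀ·S⁻¹ = [37/134; -21/134; 1/2]
x' − x̄ = [296/67, -168/67, 8] = K·y
y = (KᵀK)⁻¹·Kᵀ·(x' − x̄) = [16]
z = y + H·x̄ = [16] + [-14] = [2]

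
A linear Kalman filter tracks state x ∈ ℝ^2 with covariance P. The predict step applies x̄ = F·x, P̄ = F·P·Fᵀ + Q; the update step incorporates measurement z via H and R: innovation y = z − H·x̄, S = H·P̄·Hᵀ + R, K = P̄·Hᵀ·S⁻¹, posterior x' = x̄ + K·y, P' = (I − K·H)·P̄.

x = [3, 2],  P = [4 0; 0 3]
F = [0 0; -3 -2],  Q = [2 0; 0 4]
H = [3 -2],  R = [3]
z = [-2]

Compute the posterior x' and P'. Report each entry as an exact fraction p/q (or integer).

x̄ = F·x = [0, -13]
P̄ = F·P·Fᵀ + Q = [2 0; 0 52]
y = z − H·x̄ = [-28]
S = H·P̄·Hᵀ + R = [229]
K = P̄·Hᵀ·S⁻¹ = [6/229; -104/229]
x' = x̄ + K·y = [-168/229, -65/229]
P' = (I − K·H)·P̄ = [422/229 624/229; 624/229 1092/229]

x' = [-168/229, -65/229]
P' = [422/229 624/229; 624/229 1092/229]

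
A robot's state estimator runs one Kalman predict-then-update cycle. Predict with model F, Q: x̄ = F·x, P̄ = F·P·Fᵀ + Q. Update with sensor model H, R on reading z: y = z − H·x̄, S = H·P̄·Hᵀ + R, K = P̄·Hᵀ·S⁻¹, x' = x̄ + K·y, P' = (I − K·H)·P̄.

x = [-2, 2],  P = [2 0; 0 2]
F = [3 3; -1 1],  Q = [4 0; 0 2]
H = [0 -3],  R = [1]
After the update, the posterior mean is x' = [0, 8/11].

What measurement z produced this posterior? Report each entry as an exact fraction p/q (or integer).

x̄ = F·x = [0, 4]
P̄ = F·P·Fᵀ + Q = [40 0; 0 6]
S = H·P̄·Hᵀ + R = [55]
K = P̄·Hᵀ·S⁻¹ = [0; -18/55]
x' − x̄ = [0, -36/11] = K·y
y = (KᵀK)⁻¹·Kᵀ·(x' − x̄) = [10]
z = y + H·x̄ = [10] + [-12] = [-2]

z = [-2]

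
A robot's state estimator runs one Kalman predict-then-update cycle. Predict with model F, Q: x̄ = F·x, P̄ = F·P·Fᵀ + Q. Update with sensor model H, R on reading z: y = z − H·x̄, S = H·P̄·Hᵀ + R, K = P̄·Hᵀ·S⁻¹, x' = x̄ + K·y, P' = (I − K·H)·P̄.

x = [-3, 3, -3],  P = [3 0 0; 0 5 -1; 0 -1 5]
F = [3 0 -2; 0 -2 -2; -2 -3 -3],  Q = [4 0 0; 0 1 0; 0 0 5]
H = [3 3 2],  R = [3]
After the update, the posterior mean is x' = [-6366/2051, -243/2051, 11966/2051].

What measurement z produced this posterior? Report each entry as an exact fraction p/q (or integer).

x̄ = F·x = [-3, 0, 6]
P̄ = F·P·Fᵀ + Q = [51 16 6; 16 33 48; 6 48 89]
S = H·P̄·Hᵀ + R = [2051]
K = P̄·Hᵀ·S⁻¹ = [213/2051; 243/2051; 340/2051]
x' − x̄ = [-213/2051, -243/2051, -340/2051] = K·y
y = (KᵀK)⁻¹·Kᵀ·(x' − x̄) = [-1]
z = y + H·x̄ = [-1] + [3] = [2]

z = [2]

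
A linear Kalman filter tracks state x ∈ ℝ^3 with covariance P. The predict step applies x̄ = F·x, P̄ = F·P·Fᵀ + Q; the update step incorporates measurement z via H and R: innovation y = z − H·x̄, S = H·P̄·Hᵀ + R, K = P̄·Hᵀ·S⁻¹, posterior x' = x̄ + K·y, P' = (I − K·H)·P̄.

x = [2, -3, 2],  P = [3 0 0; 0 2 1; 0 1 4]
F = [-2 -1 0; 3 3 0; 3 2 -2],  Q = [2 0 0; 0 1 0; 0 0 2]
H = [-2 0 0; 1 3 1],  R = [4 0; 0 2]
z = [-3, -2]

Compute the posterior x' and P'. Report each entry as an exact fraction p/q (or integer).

x' = [1717/2571, -381/857, -1406/857]
P' = [2080/2571 -204/857 -132/857; -204/857 1451/857 -3699/857; -132/857 -3699/857 11621/857]

x̄ = F·x = [-1, -3, -4]
P̄ = F·P·Fᵀ + Q = [16 -24 -20; -24 46 33; -20 33 45]
y = z − H·x̄ = [-5, 12]
S = H·P̄·Hᵀ + R = [68 152; 152 491]
K = P̄·Hᵀ·S⁻¹ = [-1040/2571 -76/2571; 102/857 225/857; 66/857 196/857]
x' = x̄ + K·y = [1717/2571, -381/857, -1406/857]
P' = (I − K·H)·P̄ = [2080/2571 -204/857 -132/857; -204/857 1451/857 -3699/857; -132/857 -3699/857 11621/857]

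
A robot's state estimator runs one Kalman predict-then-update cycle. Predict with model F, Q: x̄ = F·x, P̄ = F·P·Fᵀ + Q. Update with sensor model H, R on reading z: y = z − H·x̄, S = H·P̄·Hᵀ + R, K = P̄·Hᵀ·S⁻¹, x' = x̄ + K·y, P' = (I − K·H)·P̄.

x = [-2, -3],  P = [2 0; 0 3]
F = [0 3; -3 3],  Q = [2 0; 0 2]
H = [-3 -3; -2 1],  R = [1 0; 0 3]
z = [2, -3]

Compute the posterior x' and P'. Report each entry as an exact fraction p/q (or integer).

x̄ = F·x = [-9, -3]
P̄ = F·P·Fᵀ + Q = [29 27; 27 47]
y = z − H·x̄ = [-34, -18]
S = H·P̄·Hᵀ + R = [1171 114; 114 58]
K = P̄·Hᵀ·S⁻¹ = [-3105/27461 -17149/54922; -6039/27461 17111/54922]
x' = x̄ + K·y = [12762/27461, -31056/27461]
P' = (I − K·H)·P̄ = [17839/54922 -15769/54922; -15769/54922 19795/54922]

x' = [12762/27461, -31056/27461]
P' = [17839/54922 -15769/54922; -15769/54922 19795/54922]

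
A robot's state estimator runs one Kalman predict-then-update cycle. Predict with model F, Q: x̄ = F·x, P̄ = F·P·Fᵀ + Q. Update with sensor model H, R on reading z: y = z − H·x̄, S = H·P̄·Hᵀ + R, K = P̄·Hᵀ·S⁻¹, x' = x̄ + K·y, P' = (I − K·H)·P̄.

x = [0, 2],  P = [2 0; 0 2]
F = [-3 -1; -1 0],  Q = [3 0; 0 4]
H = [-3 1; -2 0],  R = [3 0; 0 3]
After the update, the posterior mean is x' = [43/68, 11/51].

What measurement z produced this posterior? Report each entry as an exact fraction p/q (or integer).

x̄ = F·x = [-2, 0]
P̄ = F·P·Fᵀ + Q = [23 6; 6 6]
S = H·P̄·Hᵀ + R = [180 126; 126 95]
K = P̄·Hᵀ·S⁻¹ = [-21/136 -19/68; 31/102 -9/17]
x' − x̄ = [179/68, 11/51] = K·y
y = (KᵀK)⁻¹·Kᵀ·(x' − x̄) = [-8, -5]
z = y + H·x̄ = [-8, -5] + [6, 4] = [-2, -1]

z = [-2, -1]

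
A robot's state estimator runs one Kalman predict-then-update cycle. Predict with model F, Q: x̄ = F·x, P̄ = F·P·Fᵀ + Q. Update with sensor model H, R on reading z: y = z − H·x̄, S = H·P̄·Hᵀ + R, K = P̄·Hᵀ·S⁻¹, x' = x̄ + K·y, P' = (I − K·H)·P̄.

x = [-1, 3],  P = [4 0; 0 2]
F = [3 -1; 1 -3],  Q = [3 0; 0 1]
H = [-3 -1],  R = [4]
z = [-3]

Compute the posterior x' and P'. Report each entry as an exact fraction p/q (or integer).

x' = [449/168, -379/72]
P' = [87/56 -85/24; -85/24 809/72]

x̄ = F·x = [-6, -10]
P̄ = F·P·Fᵀ + Q = [41 18; 18 23]
y = z − H·x̄ = [-31]
S = H·P̄·Hᵀ + R = [504]
K = P̄·Hᵀ·S⁻¹ = [-47/168; -11/72]
x' = x̄ + K·y = [449/168, -379/72]
P' = (I − K·H)·P̄ = [87/56 -85/24; -85/24 809/72]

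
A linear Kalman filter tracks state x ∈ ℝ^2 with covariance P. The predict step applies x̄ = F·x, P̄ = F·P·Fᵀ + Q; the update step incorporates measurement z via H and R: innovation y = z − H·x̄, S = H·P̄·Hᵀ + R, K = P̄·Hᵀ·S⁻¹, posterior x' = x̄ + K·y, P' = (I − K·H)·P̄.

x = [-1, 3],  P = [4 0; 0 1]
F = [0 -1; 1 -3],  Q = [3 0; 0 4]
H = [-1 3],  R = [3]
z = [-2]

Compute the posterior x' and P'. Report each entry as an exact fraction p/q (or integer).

x̄ = F·x = [-3, -10]
P̄ = F·P·Fᵀ + Q = [4 3; 3 17]
y = z − H·x̄ = [25]
S = H·P̄·Hᵀ + R = [142]
K = P̄·Hᵀ·S⁻¹ = [5/142; 24/71]
x' = x̄ + K·y = [-301/142, -110/71]
P' = (I − K·H)·P̄ = [543/142 93/71; 93/71 55/71]

x' = [-301/142, -110/71]
P' = [543/142 93/71; 93/71 55/71]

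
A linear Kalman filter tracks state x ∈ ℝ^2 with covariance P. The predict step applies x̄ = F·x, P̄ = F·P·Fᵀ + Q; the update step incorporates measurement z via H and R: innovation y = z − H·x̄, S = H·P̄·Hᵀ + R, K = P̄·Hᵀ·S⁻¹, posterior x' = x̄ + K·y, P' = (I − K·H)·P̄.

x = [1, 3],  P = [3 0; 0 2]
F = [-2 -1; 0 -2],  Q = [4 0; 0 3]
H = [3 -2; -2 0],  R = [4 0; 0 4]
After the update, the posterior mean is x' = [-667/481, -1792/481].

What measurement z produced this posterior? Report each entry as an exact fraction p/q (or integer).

x̄ = F·x = [-5, -6]
P̄ = F·P·Fᵀ + Q = [18 4; 4 11]
S = H·P̄·Hᵀ + R = [162 -92; -92 76]
K = P̄·Hᵀ·S⁻¹ = [23/481 -200/481; -187/481 -277/481]
x' − x̄ = [1738/481, 1094/481] = K·y
y = (KᵀK)⁻¹·Kᵀ·(x' − x̄) = [6, -8]
z = y + H·x̄ = [6, -8] + [-3, 10] = [3, 2]

z = [3, 2]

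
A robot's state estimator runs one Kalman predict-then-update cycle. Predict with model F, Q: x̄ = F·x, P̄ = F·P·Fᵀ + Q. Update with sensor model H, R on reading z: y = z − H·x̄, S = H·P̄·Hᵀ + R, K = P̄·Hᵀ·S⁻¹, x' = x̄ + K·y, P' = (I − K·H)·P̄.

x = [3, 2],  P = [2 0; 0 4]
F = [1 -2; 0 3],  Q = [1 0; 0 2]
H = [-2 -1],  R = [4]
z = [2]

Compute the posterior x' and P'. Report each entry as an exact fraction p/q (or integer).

x̄ = F·x = [-1, 6]
P̄ = F·P·Fᵀ + Q = [19 -24; -24 38]
y = z − H·x̄ = [6]
S = H·P̄·Hᵀ + R = [22]
K = P̄·Hᵀ·S⁻¹ = [-7/11; 5/11]
x' = x̄ + K·y = [-53/11, 96/11]
P' = (I − K·H)·P̄ = [111/11 -194/11; -194/11 368/11]

x' = [-53/11, 96/11]
P' = [111/11 -194/11; -194/11 368/11]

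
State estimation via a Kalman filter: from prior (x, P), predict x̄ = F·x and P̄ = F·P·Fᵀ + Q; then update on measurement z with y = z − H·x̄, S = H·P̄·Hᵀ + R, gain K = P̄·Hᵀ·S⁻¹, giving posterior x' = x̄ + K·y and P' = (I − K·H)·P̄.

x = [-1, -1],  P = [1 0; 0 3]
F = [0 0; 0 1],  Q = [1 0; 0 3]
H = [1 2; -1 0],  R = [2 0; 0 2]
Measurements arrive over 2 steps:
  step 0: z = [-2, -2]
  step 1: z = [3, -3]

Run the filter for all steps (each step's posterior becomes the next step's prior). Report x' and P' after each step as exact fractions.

step 0: x̄ = F·x = [0, -1]
step 0: P̄ = F·P·Fᵀ + Q = [1 0; 0 6]
step 0: y = z − H·x̄ = [0, -2]
step 0: S = H·P̄·Hᵀ + R = [27 -1; -1 3]
step 0: K = P̄·Hᵀ·S⁻¹ = [1/40 -13/40; 9/20 3/20]
step 0: x' = x̄ + K·y = [13/20, -13/10]
step 0: P' = (I − K·H)·P̄ = [13/20 -3/10; -3/10 3/5]
step 1: x̄ = F·x = [0, -13/10]
step 1: P̄ = F·P·Fᵀ + Q = [1 0; 0 18/5]
step 1: y = z − H·x̄ = [28/5, -3]
step 1: S = H·P̄·Hᵀ + R = [87/5 -1; -1 3]
step 1: K = P̄·Hᵀ·S⁻¹ = [5/128 -41/128; 27/64 9/64]
step 1: x' = x̄ + K·y = [151/128, 41/64]
step 1: P' = (I − K·H)·P̄ = [41/64 -9/32; -9/32 9/16]

step 0: x' = [13/20, -13/10], P' = [13/20 -3/10; -3/10 3/5]
step 1: x' = [151/128, 41/64], P' = [41/64 -9/32; -9/32 9/16]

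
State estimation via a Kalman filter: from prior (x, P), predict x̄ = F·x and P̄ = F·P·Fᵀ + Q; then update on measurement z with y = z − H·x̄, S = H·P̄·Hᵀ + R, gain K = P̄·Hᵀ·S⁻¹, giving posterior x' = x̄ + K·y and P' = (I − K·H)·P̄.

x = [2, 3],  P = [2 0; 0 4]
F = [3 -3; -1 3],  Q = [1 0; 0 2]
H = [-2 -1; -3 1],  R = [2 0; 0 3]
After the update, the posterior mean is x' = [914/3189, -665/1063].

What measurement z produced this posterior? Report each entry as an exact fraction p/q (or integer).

z = [1, -2]

x̄ = F·x = [-3, 7]
P̄ = F·P·Fᵀ + Q = [55 -42; -42 40]
S = H·P̄·Hᵀ + R = [94 248; 248 790]
K = P̄·Hᵀ·S⁻¹ = [-596/3189 -1297/6378; -534/1063 391/1063]
x' − x̄ = [10481/3189, -8106/1063] = K·y
y = (KᵀK)⁻¹·Kᵀ·(x' − x̄) = [2, -18]
z = y + H·x̄ = [2, -18] + [-1, 16] = [1, -2]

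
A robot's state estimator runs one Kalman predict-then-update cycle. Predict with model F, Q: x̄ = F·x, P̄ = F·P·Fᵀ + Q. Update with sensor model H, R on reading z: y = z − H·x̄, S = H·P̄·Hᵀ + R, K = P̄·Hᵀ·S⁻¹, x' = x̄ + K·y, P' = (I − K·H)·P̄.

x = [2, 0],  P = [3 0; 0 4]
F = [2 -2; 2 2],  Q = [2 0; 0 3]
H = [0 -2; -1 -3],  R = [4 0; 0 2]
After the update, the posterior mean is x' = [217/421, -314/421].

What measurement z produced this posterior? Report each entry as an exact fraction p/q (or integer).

z = [1, 2]

x̄ = F·x = [4, 4]
P̄ = F·P·Fᵀ + Q = [30 -4; -4 31]
S = H·P̄·Hᵀ + R = [128 178; 178 287]
K = P̄·Hᵀ·S⁻¹ = [1375/1263 -932/1263; -488/1263 -89/1263]
x' − x̄ = [-1467/421, -1998/421] = K·y
y = (KᵀK)⁻¹·Kᵀ·(x' − x̄) = [9, 18]
z = y + H·x̄ = [9, 18] + [-8, -16] = [1, 2]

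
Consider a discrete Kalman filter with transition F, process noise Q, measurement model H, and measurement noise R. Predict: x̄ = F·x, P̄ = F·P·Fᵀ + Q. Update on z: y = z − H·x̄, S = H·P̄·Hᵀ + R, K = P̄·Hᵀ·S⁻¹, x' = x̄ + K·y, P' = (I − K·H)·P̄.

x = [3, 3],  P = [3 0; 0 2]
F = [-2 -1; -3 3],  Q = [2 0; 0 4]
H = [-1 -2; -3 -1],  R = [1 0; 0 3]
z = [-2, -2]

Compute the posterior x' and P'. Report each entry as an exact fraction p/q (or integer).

x' = [7/4262, 18895/17048]
P' = [1046/2131 -1431/4262; -1431/4262 7827/17048]

x̄ = F·x = [-9, 0]
P̄ = F·P·Fᵀ + Q = [16 12; 12 49]
y = z − H·x̄ = [-11, -29]
S = H·P̄·Hᵀ + R = [261 230; 230 268]
K = P̄·Hᵀ·S⁻¹ = [385/2131 -1615/4262; -4965/8524 3115/17048]
x' = x̄ + K·y = [7/4262, 18895/17048]
P' = (I − K·H)·P̄ = [1046/2131 -1431/4262; -1431/4262 7827/17048]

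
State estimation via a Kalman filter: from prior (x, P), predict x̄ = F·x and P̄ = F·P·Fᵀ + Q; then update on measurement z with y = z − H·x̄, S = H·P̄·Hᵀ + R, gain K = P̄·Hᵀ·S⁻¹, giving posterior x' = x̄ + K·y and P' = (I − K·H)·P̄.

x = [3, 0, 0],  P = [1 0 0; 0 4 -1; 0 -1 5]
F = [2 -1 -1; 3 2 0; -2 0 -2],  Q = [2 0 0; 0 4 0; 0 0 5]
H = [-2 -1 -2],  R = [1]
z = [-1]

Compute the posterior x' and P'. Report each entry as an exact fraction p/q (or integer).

x̄ = F·x = [6, 9, -6]
P̄ = F·P·Fᵀ + Q = [13 0 4; 0 29 -2; 4 -2 29]
y = z − H·x̄ = [8]
S = H·P̄·Hᵀ + R = [222]
K = P̄·Hᵀ·S⁻¹ = [-17/111; -25/222; -32/111]
x' = x̄ + K·y = [530/111, 899/111, -922/111]
P' = (I − K·H)·P̄ = [865/111 -425/111 -644/111; -425/111 5813/222 -1022/111; -644/111 -1022/111 1171/111]

x' = [530/111, 899/111, -922/111]
P' = [865/111 -425/111 -644/111; -425/111 5813/222 -1022/111; -644/111 -1022/111 1171/111]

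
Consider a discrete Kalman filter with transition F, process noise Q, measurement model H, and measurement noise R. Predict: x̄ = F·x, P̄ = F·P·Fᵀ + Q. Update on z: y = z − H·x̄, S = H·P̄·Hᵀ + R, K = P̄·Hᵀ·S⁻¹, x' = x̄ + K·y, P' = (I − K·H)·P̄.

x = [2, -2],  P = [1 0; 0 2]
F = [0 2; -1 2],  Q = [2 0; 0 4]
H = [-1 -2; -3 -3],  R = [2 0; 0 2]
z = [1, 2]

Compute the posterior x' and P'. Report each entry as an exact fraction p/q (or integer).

x' = [5/248, -169/248]
P' = [439/372 -355/372; -355/372 343/372]

x̄ = F·x = [-4, -6]
P̄ = F·P·Fᵀ + Q = [10 8; 8 13]
y = z − H·x̄ = [-15, -28]
S = H·P̄·Hᵀ + R = [96 180; 180 353]
K = P̄·Hᵀ·S⁻¹ = [271/744 -21/62; -331/744 3/62]
x' = x̄ + K·y = [5/248, -169/248]
P' = (I − K·H)·P̄ = [439/372 -355/372; -355/372 343/372]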